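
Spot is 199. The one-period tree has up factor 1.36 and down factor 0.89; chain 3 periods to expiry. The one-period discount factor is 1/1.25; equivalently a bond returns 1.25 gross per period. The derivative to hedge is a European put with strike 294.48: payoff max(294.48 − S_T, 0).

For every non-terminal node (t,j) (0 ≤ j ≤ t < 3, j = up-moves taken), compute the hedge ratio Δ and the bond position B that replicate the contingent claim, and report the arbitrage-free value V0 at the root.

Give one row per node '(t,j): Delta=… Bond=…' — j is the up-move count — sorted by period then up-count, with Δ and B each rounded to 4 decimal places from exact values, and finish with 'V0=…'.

Under the risk-neutral measure, an up-move has probability p* = (R−d)/(u−d) = 0.7660 and values discount at R = 1.25.
Terminal values V(3,·): V(3,0)=154.1912, V(3,1)=80.1061, V(3,2)=0.0000, V(3,3)=0.0000
  t=2,j=0: stock 157.6279 → up 214.3739 (V=80.1061), down 140.2888 (V=154.1912). Price 77.9561; hedge Δ=-1.0000, bond B=235.5840.
  t=2,j=1: stock 240.8696 → up 327.5827 (V=0.0000), down 214.3739 (V=80.1061). Price 14.9986; hedge Δ=-0.7076, bond B=185.4370.
  t=2,j=2: stock 368.0704 → up 500.5757 (V=0.0000), down 327.5827 (V=0.0000). Price 0.0000; hedge Δ=0.0000, bond B=0.0000.
  t=1,j=0: stock 177.1100 → up 240.8696 (V=14.9986), down 157.6279 (V=77.9561). Price 23.7867; hedge Δ=-0.7563, bond B=157.7388.
  t=1,j=1: stock 270.6400 → up 368.0704 (V=0.0000), down 240.8696 (V=14.9986). Price 2.8082; hedge Δ=-0.1179, bond B=34.7201.
  t=0,j=0: stock 199.0000 → up 270.6400 (V=2.8082), down 177.1100 (V=23.7867). Price 6.1745; hedge Δ=-0.2243, bond B=50.8094.
Each (Δ,B) replicates both successor values, so the strategy is self-financing and V0 is arbitrage-free.

(0,0): Delta=-0.2243 Bond=50.8094
(1,0): Delta=-0.7563 Bond=157.7388
(1,1): Delta=-0.1179 Bond=34.7201
(2,0): Delta=-1.0000 Bond=235.5840
(2,1): Delta=-0.7076 Bond=185.4370
(2,2): Delta=0.0000 Bond=0.0000
V0=6.1745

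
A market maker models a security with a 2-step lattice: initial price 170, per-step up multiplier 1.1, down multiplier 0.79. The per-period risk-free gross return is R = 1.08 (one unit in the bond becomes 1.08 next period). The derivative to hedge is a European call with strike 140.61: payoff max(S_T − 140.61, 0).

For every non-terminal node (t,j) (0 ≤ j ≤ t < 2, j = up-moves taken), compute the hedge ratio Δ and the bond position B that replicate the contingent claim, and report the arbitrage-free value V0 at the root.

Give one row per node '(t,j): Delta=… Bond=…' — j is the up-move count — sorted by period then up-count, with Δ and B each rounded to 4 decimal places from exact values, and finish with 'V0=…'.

Since d<R<u, set p* = (R−d)/(u−d) = 0.9355; price each node as the discounted p*-expectation of its children.
Terminal payoffs: V(2,0)=0.0000, V(2,1)=7.1200, V(2,2)=65.0900
  t=1,j=0: stock 134.3000 → up 147.7300 (V=7.1200), down 106.0970 (V=0.0000). Price 6.1673; hedge Δ=0.1710, bond B=-16.8005.
  t=1,j=1: stock 187.0000 → up 205.7000 (V=65.0900), down 147.7300 (V=7.1200). Price 56.8056; hedge Δ=1.0000, bond B=-130.1944.
  t=0,j=0: stock 170.0000 → up 187.0000 (V=56.8056), down 134.3000 (V=6.1673). Price 49.5727; hedge Δ=0.9609, bond B=-113.7766.
Check: Δ(0,0)·S0 + B(0,0) = 49.5727 = V0.

(0,0): Delta=0.9609 Bond=-113.7766
(1,0): Delta=0.1710 Bond=-16.8005
(1,1): Delta=1.0000 Bond=-130.1944
V0=49.5727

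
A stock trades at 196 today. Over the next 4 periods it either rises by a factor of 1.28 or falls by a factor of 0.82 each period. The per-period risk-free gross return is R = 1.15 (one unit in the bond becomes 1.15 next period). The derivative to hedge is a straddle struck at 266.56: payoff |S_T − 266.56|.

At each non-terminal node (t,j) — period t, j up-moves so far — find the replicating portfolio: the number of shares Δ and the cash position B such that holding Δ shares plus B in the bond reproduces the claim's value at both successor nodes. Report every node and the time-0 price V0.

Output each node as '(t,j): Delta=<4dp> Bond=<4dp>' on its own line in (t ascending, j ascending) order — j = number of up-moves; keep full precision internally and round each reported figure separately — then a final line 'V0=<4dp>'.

No-arbitrage ⇒ martingale measure with p* = (R−d)/(u−d) = 0.7174.
Payoff layer (t=4): V(4,0)=177.9441, V(4,1)=128.2328, V(4,2)=50.6346, V(4,3)=70.4943, V(4,4)=259.5735
(3,0): S=108.0681. Δ = (V_up−V_dn)/(S_up−S_dn) = (128.2328−177.9441)/(138.3272−88.6159) = -1.0000. V = [p*·128.2328 + (1−p*)·177.9441]/1.15 = 123.7232. B = V − Δ·S = 231.7913.
(3,1): S=168.6917. Δ = (V_up−V_dn)/(S_up−S_dn) = (50.6346−128.2328)/(215.9254−138.3272) = -1.0000. V = [p*·50.6346 + (1−p*)·128.2328]/1.15 = 63.0996. B = V − Δ·S = 231.7913.
(3,2): S=263.3236. Δ = (V_up−V_dn)/(S_up−S_dn) = (70.4943−50.6346)/(337.0543−215.9254) = 0.1640. V = [p*·70.4943 + (1−p*)·50.6346]/1.15 = 56.4189. B = V − Δ·S = 13.2457.
(3,3): S=411.0418. Δ = (V_up−V_dn)/(S_up−S_dn) = (259.5735−70.4943)/(526.1335−337.0543) = 1.0000. V = [p*·259.5735 + (1−p*)·70.4943]/1.15 = 179.2505. B = V − Δ·S = -231.7913.
(2,0): S=131.7904. Δ = (V_up−V_dn)/(S_up−S_dn) = (63.0996−123.7232)/(168.6917−108.0681) = -1.0000. V = [p*·63.0996 + (1−p*)·123.7232]/1.15 = 69.7673. B = V − Δ·S = 201.5577.
(2,1): S=205.7216. Δ = (V_up−V_dn)/(S_up−S_dn) = (56.4189−63.0996)/(263.3236−168.6917) = -0.0706. V = [p*·56.4189 + (1−p*)·63.0996]/1.15 = 50.7017. B = V − Δ·S = 65.2249.
(2,2): S=321.1264. Δ = (V_up−V_dn)/(S_up−S_dn) = (179.2505−56.4189)/(411.0418−263.3236) = 0.8315. V = [p*·179.2505 + (1−p*)·56.4189]/1.15 = 125.6845. B = V − Δ·S = -141.3406.
(1,0): S=160.7200. Δ = (V_up−V_dn)/(S_up−S_dn) = (50.7017−69.7673)/(205.7216−131.7904) = -0.2579. V = [p*·50.7017 + (1−p*)·69.7673]/1.15 = 48.7737. B = V − Δ·S = 90.2206.
(1,1): S=250.8800. Δ = (V_up−V_dn)/(S_up−S_dn) = (125.6845−50.7017)/(321.1264−205.7216) = 0.6497. V = [p*·125.6845 + (1−p*)·50.7017]/1.15 = 90.8641. B = V − Δ·S = -72.1421.
(0,0): S=196.0000. Δ = (V_up−V_dn)/(S_up−S_dn) = (90.8641−48.7737)/(250.8800−160.7200) = 0.4668. V = [p*·90.8641 + (1−p*)·48.7737]/1.15 = 68.6687. B = V − Δ·S = -22.8322.
Each (Δ,B) replicates both successor values, so the strategy is self-financing and V0 is arbitrage-free.

(0,0): Delta=0.4668 Bond=-22.8322
(1,0): Delta=-0.2579 Bond=90.2206
(1,1): Delta=0.6497 Bond=-72.1421
(2,0): Delta=-1.0000 Bond=201.5577
(2,1): Delta=-0.0706 Bond=65.2249
(2,2): Delta=0.8315 Bond=-141.3406
(3,0): Delta=-1.0000 Bond=231.7913
(3,1): Delta=-1.0000 Bond=231.7913
(3,2): Delta=0.1640 Bond=13.2457
(3,3): Delta=1.0000 Bond=-231.7913
V0=68.6687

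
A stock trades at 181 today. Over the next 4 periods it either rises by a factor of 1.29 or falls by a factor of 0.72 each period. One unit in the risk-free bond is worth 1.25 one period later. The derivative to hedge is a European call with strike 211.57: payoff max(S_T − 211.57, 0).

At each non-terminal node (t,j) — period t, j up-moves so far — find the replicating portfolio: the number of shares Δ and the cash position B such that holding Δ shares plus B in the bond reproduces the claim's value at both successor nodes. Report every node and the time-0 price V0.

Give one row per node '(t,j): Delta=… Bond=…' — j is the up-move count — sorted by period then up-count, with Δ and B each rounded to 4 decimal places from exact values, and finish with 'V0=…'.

(0,0): Delta=0.9452 Bond=-76.0867
(1,0): Delta=0.5079 Bond=-38.1266
(1,1): Delta=0.9636 Bond=-99.4089
(2,0): Delta=0.0000 Bond=0.0000
(2,1): Delta=0.5293 Bond=-51.2551
(2,2): Delta=0.9819 Bond=-129.7710
(3,0): Delta=0.0000 Bond=0.0000
(3,1): Delta=0.0000 Bond=0.0000
(3,2): Delta=0.5516 Bond=-68.9043
(3,3): Delta=1.0000 Bond=-169.2560
V0=94.9880

No-arbitrage ⇒ martingale measure with p* = (R−d)/(u−d) = 0.9298.
Terminal values V(4,·): V(4,0)=0.0000, V(4,1)=0.0000, V(4,2)=0.0000, V(4,3)=68.1865, V(4,4)=289.6604
Node (3,0) S=67.5579: V=(p*·0.0000+(1−p*)·0.0000)/1.25=0.0000; Δ=(0.0000−0.0000)/(87.1497−48.6417)=0.0000; B=V−Δ·S=0.0000
Node (3,1) S=121.0412: V=(p*·0.0000+(1−p*)·0.0000)/1.25=0.0000; Δ=(0.0000−0.0000)/(156.1432−87.1497)=0.0000; B=V−Δ·S=0.0000
Node (3,2) S=216.8655: V=(p*·68.1865+(1−p*)·0.0000)/1.25=50.7212; Δ=(68.1865−0.0000)/(279.7565−156.1432)=0.5516; B=V−Δ·S=-68.9043
Node (3,3) S=388.5507: V=(p*·289.6604+(1−p*)·68.1865)/1.25=219.2947; Δ=(289.6604−68.1865)/(501.2304−279.7565)=1.0000; B=V−Δ·S=-169.2560
Node (2,0) S=93.8304: V=(p*·0.0000+(1−p*)·0.0000)/1.25=0.0000; Δ=(0.0000−0.0000)/(121.0412−67.5579)=0.0000; B=V−Δ·S=0.0000
Node (2,1) S=168.1128: V=(p*·50.7212+(1−p*)·0.0000)/1.25=37.7294; Δ=(50.7212−0.0000)/(216.8655−121.0412)=0.5293; B=V−Δ·S=-51.2551
Node (2,2) S=301.2021: V=(p*·219.2947+(1−p*)·50.7212)/1.25=165.9720; Δ=(219.2947−50.7212)/(388.5507−216.8655)=0.9819; B=V−Δ·S=-129.7710
Node (1,0) S=130.3200: V=(p*·37.7294+(1−p*)·0.0000)/1.25=28.0654; Δ=(37.7294−0.0000)/(168.1128−93.8304)=0.5079; B=V−Δ·S=-38.1266
Node (1,1) S=233.4900: V=(p*·165.9720+(1−p*)·37.7294)/1.25=125.5780; Δ=(165.9720−37.7294)/(301.2021−168.1128)=0.9636; B=V−Δ·S=-99.4089
Node (0,0) S=181.0000: V=(p*·125.5780+(1−p*)·28.0654)/1.25=94.9880; Δ=(125.5780−28.0654)/(233.4900−130.3200)=0.9452; B=V−Δ·S=-76.0867
Self-financing check: at every node Δ·S+B equals the discounted successor values.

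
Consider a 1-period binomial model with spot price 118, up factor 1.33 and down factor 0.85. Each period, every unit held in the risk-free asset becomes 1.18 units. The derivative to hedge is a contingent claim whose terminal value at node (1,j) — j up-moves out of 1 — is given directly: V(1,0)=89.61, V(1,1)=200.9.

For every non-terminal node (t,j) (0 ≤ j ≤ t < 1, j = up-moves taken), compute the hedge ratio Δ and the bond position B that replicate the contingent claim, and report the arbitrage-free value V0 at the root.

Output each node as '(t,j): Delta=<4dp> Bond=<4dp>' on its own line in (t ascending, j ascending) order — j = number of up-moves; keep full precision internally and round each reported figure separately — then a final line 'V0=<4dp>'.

(0,0): Delta=1.9649 Bond=-91.0729
V0=140.7812

Under the risk-neutral measure, an up-move has probability p* = (R−d)/(u−d) = 0.6875 and values discount at R = 1.18.
Payoff layer (t=1): V(1,0)=89.6100, V(1,1)=200.9000
(0,0): S=118.0000. Δ = (V_up−V_dn)/(S_up−S_dn) = (200.9000−89.6100)/(156.9400−100.3000) = 1.9649. V = [p*·200.9000 + (1−p*)·89.6100]/1.18 = 140.7812. B = V − Δ·S = -91.0729.
The time-0 hedge costs 140.7812, which is the no-arbitrage price.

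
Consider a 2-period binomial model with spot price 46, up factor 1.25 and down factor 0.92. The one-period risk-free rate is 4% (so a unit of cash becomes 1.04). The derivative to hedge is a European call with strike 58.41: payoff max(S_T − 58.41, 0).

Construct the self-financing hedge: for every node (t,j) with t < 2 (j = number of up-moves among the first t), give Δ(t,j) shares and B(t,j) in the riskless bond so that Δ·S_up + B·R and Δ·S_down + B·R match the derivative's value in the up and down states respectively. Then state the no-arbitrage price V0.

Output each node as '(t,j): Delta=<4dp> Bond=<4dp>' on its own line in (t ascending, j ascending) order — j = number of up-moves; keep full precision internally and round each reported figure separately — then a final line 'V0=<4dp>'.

Under the risk-neutral measure, an up-move has probability p* = (R−d)/(u−d) = 0.3636 and values discount at R = 1.04.
Terminal payoffs: V(2,0)=0.0000, V(2,1)=0.0000, V(2,2)=13.4650
  t=1,j=0: stock 42.3200 → up 52.9000 (V=0.0000), down 38.9344 (V=0.0000). Price 0.0000; hedge Δ=0.0000, bond B=0.0000.
  t=1,j=1: stock 57.5000 → up 71.8750 (V=13.4650), down 52.9000 (V=0.0000). Price 4.7080; hedge Δ=0.7096, bond B=-36.0950.
  t=0,j=0: stock 46.0000 → up 57.5000 (V=4.7080), down 42.3200 (V=0.0000). Price 1.6462; hedge Δ=0.3101, bond B=-12.6206.
The time-0 hedge costs 1.6462, which is the no-arbitrage price.

(0,0): Delta=0.3101 Bond=-12.6206
(1,0): Delta=0.0000 Bond=0.0000
(1,1): Delta=0.7096 Bond=-36.0950
V0=1.6462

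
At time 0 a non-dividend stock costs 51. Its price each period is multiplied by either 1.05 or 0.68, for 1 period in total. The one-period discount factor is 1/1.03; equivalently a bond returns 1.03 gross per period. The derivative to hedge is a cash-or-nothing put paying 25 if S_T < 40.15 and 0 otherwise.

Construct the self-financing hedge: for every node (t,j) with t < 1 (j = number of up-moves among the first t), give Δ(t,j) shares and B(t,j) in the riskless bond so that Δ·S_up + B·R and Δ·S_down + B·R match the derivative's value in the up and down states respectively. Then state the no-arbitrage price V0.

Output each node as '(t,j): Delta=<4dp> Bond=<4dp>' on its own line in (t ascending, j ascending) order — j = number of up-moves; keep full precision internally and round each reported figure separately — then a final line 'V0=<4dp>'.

(0,0): Delta=-1.3249 Bond=68.8796
V0=1.3120

Risk-neutral probability p* = (R−d)/(u−d) = (1.03−0.68)/(1.05−0.68) = 0.9459.
At expiry t=1: V(1,0)=25.0000, V(1,1)=0.0000
  t=0,j=0: stock 51.0000 → up 53.5500 (V=0.0000), down 34.6800 (V=25.0000). Price 1.3120; hedge Δ=-1.3249, bond B=68.8796.
Self-financing check: at every node Δ·S+B equals the discounted successor values.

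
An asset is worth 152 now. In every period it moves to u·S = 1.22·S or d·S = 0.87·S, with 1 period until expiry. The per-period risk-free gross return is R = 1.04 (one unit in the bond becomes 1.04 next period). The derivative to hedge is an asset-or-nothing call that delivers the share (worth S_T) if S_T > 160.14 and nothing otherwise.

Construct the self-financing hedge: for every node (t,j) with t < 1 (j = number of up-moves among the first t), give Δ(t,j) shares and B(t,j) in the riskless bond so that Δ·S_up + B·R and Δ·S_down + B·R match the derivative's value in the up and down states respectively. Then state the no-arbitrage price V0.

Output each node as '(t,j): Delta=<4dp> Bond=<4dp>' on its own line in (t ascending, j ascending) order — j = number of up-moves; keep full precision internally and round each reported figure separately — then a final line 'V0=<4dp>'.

(0,0): Delta=3.4857 Bond=-443.2220
V0=86.6066

Since d<R<u, set p* = (R−d)/(u−d) = 0.4857; price each node as the discounted p*-expectation of its children.
Terminal values V(1,·): V(1,0)=0.0000, V(1,1)=185.4400
(0,0): S=152.0000. Δ = (V_up−V_dn)/(S_up−S_dn) = (185.4400−0.0000)/(185.4400−132.2400) = 3.4857. V = [p*·185.4400 + (1−p*)·0.0000]/1.04 = 86.6066. B = V − Δ·S = -443.2220.
Self-financing check: at every node Δ·S+B equals the discounted successor values.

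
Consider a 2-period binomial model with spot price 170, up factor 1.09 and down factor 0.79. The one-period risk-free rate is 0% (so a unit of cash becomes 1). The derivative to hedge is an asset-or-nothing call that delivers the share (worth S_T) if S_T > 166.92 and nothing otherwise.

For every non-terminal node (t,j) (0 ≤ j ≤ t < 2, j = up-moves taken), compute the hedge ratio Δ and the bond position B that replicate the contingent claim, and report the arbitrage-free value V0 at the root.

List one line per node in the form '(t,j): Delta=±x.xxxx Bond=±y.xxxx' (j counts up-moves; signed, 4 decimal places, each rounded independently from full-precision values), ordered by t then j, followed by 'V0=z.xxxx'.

Under the risk-neutral measure, an up-move has probability p* = (R−d)/(u−d) = 0.7000 and values discount at R = 1.
Terminal payoffs: V(2,0)=0.0000, V(2,1)=0.0000, V(2,2)=201.9770
(1,0): S=134.3000. Δ = (V_up−V_dn)/(S_up−S_dn) = (0.0000−0.0000)/(146.3870−106.0970) = 0.0000. V = [p*·0.0000 + (1−p*)·0.0000]/1 = 0.0000. B = V − Δ·S = 0.0000.
(1,1): S=185.3000. Δ = (V_up−V_dn)/(S_up−S_dn) = (201.9770−0.0000)/(201.9770−146.3870) = 3.6333. V = [p*·201.9770 + (1−p*)·0.0000]/1 = 141.3839. B = V − Δ·S = -531.8728.
(0,0): S=170.0000. Δ = (V_up−V_dn)/(S_up−S_dn) = (141.3839−0.0000)/(185.3000−134.3000) = 2.7722. V = [p*·141.3839 + (1−p*)·0.0000]/1 = 98.9687. B = V − Δ·S = -372.3109.
The time-0 hedge costs 98.9687, which is the no-arbitrage price.

(0,0): Delta=2.7722 Bond=-372.3109
(1,0): Delta=0.0000 Bond=0.0000
(1,1): Delta=3.6333 Bond=-531.8728
V0=98.9687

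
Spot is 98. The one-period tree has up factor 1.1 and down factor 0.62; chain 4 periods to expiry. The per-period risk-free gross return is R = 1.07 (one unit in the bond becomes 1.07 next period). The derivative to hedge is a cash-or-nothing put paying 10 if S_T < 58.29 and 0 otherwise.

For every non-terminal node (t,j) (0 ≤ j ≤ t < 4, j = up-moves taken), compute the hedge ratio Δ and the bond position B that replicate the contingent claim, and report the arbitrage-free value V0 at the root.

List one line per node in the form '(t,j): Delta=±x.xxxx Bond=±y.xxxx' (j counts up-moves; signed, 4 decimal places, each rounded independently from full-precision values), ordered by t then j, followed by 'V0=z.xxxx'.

(0,0): Delta=-0.0286 Bond=2.9668
(1,0): Delta=-0.2632 Bond=17.4300
(1,1): Delta=-0.0198 Bond=2.2241
(2,0): Delta=0.0000 Bond=8.7344
(2,1): Delta=-0.2731 Bond=19.3112
(2,2): Delta=-0.0103 Bond=1.2510
(3,0): Delta=0.0000 Bond=9.3458
(3,1): Delta=0.0000 Bond=9.3458
(3,2): Delta=-0.2834 Bond=21.4174
(3,3): Delta=0.0000 Bond=0.0000
V0=0.1643

No-arbitrage ⇒ martingale measure with p* = (R−d)/(u−d) = 0.9375.
At expiry t=4: V(4,0)=10.0000, V(4,1)=10.0000, V(4,2)=10.0000, V(4,3)=0.0000, V(4,4)=0.0000
  t=3,j=0: stock 23.3561 → up 25.6918 (V=10.0000), down 14.4808 (V=10.0000). Price 9.3458; hedge Δ=0.0000, bond B=9.3458.
  t=3,j=1: stock 41.4383 → up 45.5822 (V=10.0000), down 25.6918 (V=10.0000). Price 9.3458; hedge Δ=0.0000, bond B=9.3458.
  t=3,j=2: stock 73.5196 → up 80.8716 (V=0.0000), down 45.5822 (V=10.0000). Price 0.5841; hedge Δ=-0.2834, bond B=21.4174.
  t=3,j=3: stock 130.4380 → up 143.4818 (V=0.0000), down 80.8716 (V=0.0000). Price 0.0000; hedge Δ=0.0000, bond B=0.0000.
  t=2,j=0: stock 37.6712 → up 41.4383 (V=9.3458), down 23.3561 (V=9.3458). Price 8.7344; hedge Δ=0.0000, bond B=8.7344.
  t=2,j=1: stock 66.8360 → up 73.5196 (V=0.5841), down 41.4383 (V=9.3458). Price 1.0577; hedge Δ=-0.2731, bond B=19.3112.
  t=2,j=2: stock 118.5800 → up 130.4380 (V=0.0000), down 73.5196 (V=0.5841). Price 0.0341; hedge Δ=-0.0103, bond B=1.2510.
  t=1,j=0: stock 60.7600 → up 66.8360 (V=1.0577), down 37.6712 (V=8.7344). Price 1.4369; hedge Δ=-0.2632, bond B=17.4300.
  t=1,j=1: stock 107.8000 → up 118.5800 (V=0.0341), down 66.8360 (V=1.0577). Price 0.0917; hedge Δ=-0.0198, bond B=2.2241.
  t=0,j=0: stock 98.0000 → up 107.8000 (V=0.0917), down 60.7600 (V=1.4369). Price 0.1643; hedge Δ=-0.0286, bond B=2.9668.
The time-0 hedge costs 0.1643, which is the no-arbitrage price.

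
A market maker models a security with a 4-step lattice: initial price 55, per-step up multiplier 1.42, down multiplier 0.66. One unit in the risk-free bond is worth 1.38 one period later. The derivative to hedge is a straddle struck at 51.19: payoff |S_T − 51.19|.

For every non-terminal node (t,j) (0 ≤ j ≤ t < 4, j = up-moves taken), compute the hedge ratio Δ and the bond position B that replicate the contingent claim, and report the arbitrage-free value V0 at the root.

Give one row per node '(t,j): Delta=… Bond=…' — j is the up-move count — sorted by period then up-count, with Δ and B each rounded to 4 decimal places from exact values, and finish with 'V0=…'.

(0,0): Delta=0.9888 Bond=-13.4676
(1,0): Delta=0.8021 Bond=-11.8087
(1,1): Delta=0.9936 Bond=-18.9617
(2,0): Delta=-1.0000 Bond=26.8799
(2,1): Delta=0.8487 Bond=-18.6946
(2,2): Delta=0.9974 Bond=-26.5823
(3,0): Delta=-1.0000 Bond=37.0942
(3,1): Delta=-1.0000 Bond=37.0942
(3,2): Delta=0.8964 Bond=-29.2926
(3,3): Delta=1.0000 Bond=-37.0942
V0=40.9180

The replicating-portfolio and risk-neutral prices coincide; use p* = (1.38−0.66)/(1.42−0.66) = 0.9474 for the latter.
Terminal values V(4,·): V(4,0)=40.7539, V(4,1)=28.7366, V(4,2)=2.8811, V(4,3)=52.7474, V(4,4)=172.4328
(3,0): S=15.8123. Δ = (V_up−V_dn)/(S_up−S_dn) = (28.7366−40.7539)/(22.4534−10.4361) = -1.0000. V = [p*·28.7366 + (1−p*)·40.7539]/1.38 = 21.2819. B = V − Δ·S = 37.0942.
(3,1): S=34.0204. Δ = (V_up−V_dn)/(S_up−S_dn) = (2.8811−28.7366)/(48.3089−22.4534) = -1.0000. V = [p*·2.8811 + (1−p*)·28.7366]/1.38 = 3.0738. B = V − Δ·S = 37.0942.
(3,2): S=73.1953. Δ = (V_up−V_dn)/(S_up−S_dn) = (52.7474−2.8811)/(103.9374−48.3089) = 0.8964. V = [p*·52.7474 + (1−p*)·2.8811]/1.38 = 36.3209. B = V − Δ·S = -29.2926.
(3,3): S=157.4808. Δ = (V_up−V_dn)/(S_up−S_dn) = (172.4328−52.7474)/(223.6228−103.9374) = 1.0000. V = [p*·172.4328 + (1−p*)·52.7474]/1.38 = 120.3866. B = V − Δ·S = -37.0942.
(2,0): S=23.9580. Δ = (V_up−V_dn)/(S_up−S_dn) = (3.0738−21.2819)/(34.0204−15.8123) = -1.0000. V = [p*·3.0738 + (1−p*)·21.2819]/1.38 = 2.9219. B = V − Δ·S = 26.8799.
(2,1): S=51.5460. Δ = (V_up−V_dn)/(S_up−S_dn) = (36.3209−3.0738)/(73.1953−34.0204) = 0.8487. V = [p*·36.3209 + (1−p*)·3.0738]/1.38 = 25.0515. B = V − Δ·S = -18.6946.
(2,2): S=110.9020. Δ = (V_up−V_dn)/(S_up−S_dn) = (120.3866−36.3209)/(157.4808−73.1953) = 0.9974. V = [p*·120.3866 + (1−p*)·36.3209]/1.38 = 84.0305. B = V − Δ·S = -26.5823.
(1,0): S=36.3000. Δ = (V_up−V_dn)/(S_up−S_dn) = (25.0515−2.9219)/(51.5460−23.9580) = 0.8021. V = [p*·25.0515 + (1−p*)·2.9219]/1.38 = 17.3092. B = V − Δ·S = -11.8087.
(1,1): S=78.1000. Δ = (V_up−V_dn)/(S_up−S_dn) = (84.0305−25.0515)/(110.9020−51.5460) = 0.9936. V = [p*·84.0305 + (1−p*)·25.0515]/1.38 = 58.6423. B = V − Δ·S = -18.9617.
(0,0): S=55.0000. Δ = (V_up−V_dn)/(S_up−S_dn) = (58.6423−17.3092)/(78.1000−36.3000) = 0.9888. V = [p*·58.6423 + (1−p*)·17.3092]/1.38 = 40.9180. B = V − Δ·S = -13.4676.
Self-financing check: at every node Δ·S+B equals the discounted successor values.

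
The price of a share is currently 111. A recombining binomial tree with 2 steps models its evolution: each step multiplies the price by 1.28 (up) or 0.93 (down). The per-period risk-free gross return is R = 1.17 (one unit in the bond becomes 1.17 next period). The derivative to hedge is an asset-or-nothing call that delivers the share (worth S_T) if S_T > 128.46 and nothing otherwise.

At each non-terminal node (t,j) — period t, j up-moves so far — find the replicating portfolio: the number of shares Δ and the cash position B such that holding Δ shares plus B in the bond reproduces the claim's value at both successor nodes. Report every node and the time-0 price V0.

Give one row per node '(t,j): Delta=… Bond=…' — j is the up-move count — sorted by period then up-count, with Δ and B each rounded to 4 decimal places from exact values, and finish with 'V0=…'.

Under the risk-neutral measure, an up-move has probability p* = (R−d)/(u−d) = 0.6857 and values discount at R = 1.17.
Terminal values V(2,·): V(2,0)=0.0000, V(2,1)=132.1344, V(2,2)=181.8624
(1,0): S=103.2300. Δ = (V_up−V_dn)/(S_up−S_dn) = (132.1344−0.0000)/(132.1344−96.0039) = 3.6571. V = [p*·132.1344 + (1−p*)·0.0000]/1.17 = 77.4414. B = V − Δ·S = -300.0855.
(1,1): S=142.0800. Δ = (V_up−V_dn)/(S_up−S_dn) = (181.8624−132.1344)/(181.8624−132.1344) = 1.0000. V = [p*·181.8624 + (1−p*)·132.1344]/1.17 = 142.0800. B = V − Δ·S = 0.0000.
(0,0): S=111.0000. Δ = (V_up−V_dn)/(S_up−S_dn) = (142.0800−77.4414)/(142.0800−103.2300) = 1.6638. V = [p*·142.0800 + (1−p*)·77.4414]/1.17 = 104.0727. B = V − Δ·S = -80.6090.
The time-0 hedge costs 104.0727, which is the no-arbitrage price.

(0,0): Delta=1.6638 Bond=-80.6090
(1,0): Delta=3.6571 Bond=-300.0855
(1,1): Delta=1.0000 Bond=0.0000
V0=104.0727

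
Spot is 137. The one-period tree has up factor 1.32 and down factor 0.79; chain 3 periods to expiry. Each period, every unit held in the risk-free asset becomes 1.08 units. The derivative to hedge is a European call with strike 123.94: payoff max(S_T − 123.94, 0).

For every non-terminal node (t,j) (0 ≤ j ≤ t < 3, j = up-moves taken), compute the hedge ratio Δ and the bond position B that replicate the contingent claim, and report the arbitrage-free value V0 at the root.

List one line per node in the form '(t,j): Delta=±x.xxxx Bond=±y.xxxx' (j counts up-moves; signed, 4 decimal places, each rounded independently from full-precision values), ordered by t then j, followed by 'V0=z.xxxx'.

Under the risk-neutral measure, an up-move has probability p* = (R−d)/(u−d) = 0.5472 and values discount at R = 1.08.
Terminal values V(3,·): V(3,0)=0.0000, V(3,1)=0.0000, V(3,2)=64.6400, V(3,3)=191.1556
  t=2,j=0: stock 85.5017 → up 112.8622 (V=0.0000), down 67.5463 (V=0.0000). Price 0.0000; hedge Δ=0.0000, bond B=0.0000.
  t=2,j=1: stock 142.8636 → up 188.5800 (V=64.6400), down 112.8622 (V=0.0000). Price 32.7491; hedge Δ=0.8537, bond B=-89.2131.
  t=2,j=2: stock 238.7088 → up 315.0956 (V=191.1556), down 188.5800 (V=64.6400). Price 123.9495; hedge Δ=1.0000, bond B=-114.7593.
  t=1,j=0: stock 108.2300 → up 142.8636 (V=32.7491), down 85.5017 (V=0.0000). Price 16.5920; hedge Δ=0.5709, bond B=-45.1988.
  t=1,j=1: stock 180.8400 → up 238.7088 (V=123.9495), down 142.8636 (V=32.7491). Price 76.5289; hedge Δ=0.9515, bond B=-95.5474.
  t=0,j=0: stock 137.0000 → up 180.8400 (V=76.5289), down 108.2300 (V=16.5920). Price 45.7293; hedge Δ=0.8255, bond B=-67.3593.
Check: Δ(0,0)·S0 + B(0,0) = 45.7293 = V0.

(0,0): Delta=0.8255 Bond=-67.3593
(1,0): Delta=0.5709 Bond=-45.1988
(1,1): Delta=0.9515 Bond=-95.5474
(2,0): Delta=0.0000 Bond=0.0000
(2,1): Delta=0.8537 Bond=-89.2131
(2,2): Delta=1.0000 Bond=-114.7593
V0=45.7293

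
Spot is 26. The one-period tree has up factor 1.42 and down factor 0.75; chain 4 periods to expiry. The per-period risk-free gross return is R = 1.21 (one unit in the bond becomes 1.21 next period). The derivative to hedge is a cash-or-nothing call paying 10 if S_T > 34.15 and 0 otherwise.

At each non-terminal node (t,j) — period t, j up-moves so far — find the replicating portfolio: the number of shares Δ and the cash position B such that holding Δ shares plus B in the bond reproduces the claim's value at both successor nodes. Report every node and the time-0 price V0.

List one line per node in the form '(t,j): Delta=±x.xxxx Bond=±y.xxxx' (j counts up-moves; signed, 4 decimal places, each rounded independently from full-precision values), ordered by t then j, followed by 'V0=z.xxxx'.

(0,0): Delta=0.1436 Bond=-0.8048
(1,0): Delta=0.2464 Bond=-2.9785
(1,1): Delta=0.1188 Bond=-0.0587
(2,0): Delta=0.0000 Bond=0.0000
(2,1): Delta=0.3058 Bond=-5.2493
(2,2): Delta=0.0737 Bond=2.2929
(3,0): Delta=0.0000 Bond=0.0000
(3,1): Delta=0.0000 Bond=0.0000
(3,2): Delta=0.3796 Bond=-9.2513
(3,3): Delta=0.0000 Bond=8.2645
V0=2.9294

Risk-neutral probability p* = (R−d)/(u−d) = (1.21−0.75)/(1.42−0.75) = 0.6866.
Payoff layer (t=4): V(4,0)=0.0000, V(4,1)=0.0000, V(4,2)=0.0000, V(4,3)=10.0000, V(4,4)=10.0000
  t=3,j=0: stock 10.9688 → up 15.5756 (V=0.0000), down 8.2266 (V=0.0000). Price 0.0000; hedge Δ=0.0000, bond B=0.0000.
  t=3,j=1: stock 20.7675 → up 29.4899 (V=0.0000), down 15.5756 (V=0.0000). Price 0.0000; hedge Δ=0.0000, bond B=0.0000.
  t=3,j=2: stock 39.3198 → up 55.8341 (V=10.0000), down 29.4899 (V=0.0000). Price 5.6741; hedge Δ=0.3796, bond B=-9.2513.
  t=3,j=3: stock 74.4455 → up 105.7126 (V=10.0000), down 55.8341 (V=10.0000). Price 8.2645; hedge Δ=0.0000, bond B=8.2645.
  t=2,j=0: stock 14.6250 → up 20.7675 (V=0.0000), down 10.9688 (V=0.0000). Price 0.0000; hedge Δ=0.0000, bond B=0.0000.
  t=2,j=1: stock 27.6900 → up 39.3198 (V=5.6741), down 20.7675 (V=0.0000). Price 3.2196; hedge Δ=0.3058, bond B=-5.2493.
  t=2,j=2: stock 52.4264 → up 74.4455 (V=8.2645), down 39.3198 (V=5.6741). Price 6.1591; hedge Δ=0.0737, bond B=2.2929.
  t=1,j=0: stock 19.5000 → up 27.6900 (V=3.2196), down 14.6250 (V=0.0000). Price 1.8268; hedge Δ=0.2464, bond B=-2.9785.
  t=1,j=1: stock 36.9200 → up 52.4264 (V=6.1591), down 27.6900 (V=3.2196). Price 4.3287; hedge Δ=0.1188, bond B=-0.0587.
  t=0,j=0: stock 26.0000 → up 36.9200 (V=4.3287), down 19.5000 (V=1.8268). Price 2.9294; hedge Δ=0.1436, bond B=-0.8048.
Self-financing check: at every node Δ·S+B equals the discounted successor values.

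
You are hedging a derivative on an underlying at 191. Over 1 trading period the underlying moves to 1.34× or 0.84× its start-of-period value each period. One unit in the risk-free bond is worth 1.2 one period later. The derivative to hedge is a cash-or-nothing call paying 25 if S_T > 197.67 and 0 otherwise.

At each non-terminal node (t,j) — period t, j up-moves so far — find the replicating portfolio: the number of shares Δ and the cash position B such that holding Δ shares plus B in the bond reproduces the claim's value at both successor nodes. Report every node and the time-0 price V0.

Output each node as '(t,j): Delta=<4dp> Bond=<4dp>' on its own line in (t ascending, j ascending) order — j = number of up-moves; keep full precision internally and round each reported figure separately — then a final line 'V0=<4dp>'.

Risk-neutral probability p* = (R−d)/(u−d) = (1.2−0.84)/(1.34−0.84) = 0.7200.
Payoff layer (t=1): V(1,0)=0.0000, V(1,1)=25.0000
(0,0): S=191.0000. Δ = (V_up−V_dn)/(S_up−S_dn) = (25.0000−0.0000)/(255.9400−160.4400) = 0.2618. V = [p*·25.0000 + (1−p*)·0.0000]/1.2 = 15.0000. B = V − Δ·S = -35.0000.
Root portfolio cost Δ·191+B reproduces V0=15.0000.

(0,0): Delta=0.2618 Bond=-35.0000
V0=15.0000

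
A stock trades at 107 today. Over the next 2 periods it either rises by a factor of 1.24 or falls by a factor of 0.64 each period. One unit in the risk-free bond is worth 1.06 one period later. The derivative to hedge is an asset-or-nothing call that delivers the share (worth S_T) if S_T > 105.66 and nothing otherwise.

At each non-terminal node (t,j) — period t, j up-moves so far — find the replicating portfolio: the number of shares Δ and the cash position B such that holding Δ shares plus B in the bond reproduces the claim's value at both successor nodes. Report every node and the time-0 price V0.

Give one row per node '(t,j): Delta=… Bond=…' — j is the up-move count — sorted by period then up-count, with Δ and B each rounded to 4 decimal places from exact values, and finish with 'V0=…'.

(0,0): Delta=1.6923 Bond=-109.3307
(1,0): Delta=0.0000 Bond=0.0000
(1,1): Delta=2.0667 Bond=-165.5579
V0=71.7483

Since d<R<u, set p* = (R−d)/(u−d) = 0.7000; price each node as the discounted p*-expectation of its children.
Terminal payoffs: V(2,0)=0.0000, V(2,1)=0.0000, V(2,2)=164.5232
Node (1,0) S=68.4800: V=(p*·0.0000+(1−p*)·0.0000)/1.06=0.0000; Δ=(0.0000−0.0000)/(84.9152−43.8272)=0.0000; B=V−Δ·S=0.0000
Node (1,1) S=132.6800: V=(p*·164.5232+(1−p*)·0.0000)/1.06=108.6474; Δ=(164.5232−0.0000)/(164.5232−84.9152)=2.0667; B=V−Δ·S=-165.5579
Node (0,0) S=107.0000: V=(p*·108.6474+(1−p*)·0.0000)/1.06=71.7483; Δ=(108.6474−0.0000)/(132.6800−68.4800)=1.6923; B=V−Δ·S=-109.3307
Root portfolio cost Δ·107+B reproduces V0=71.7483.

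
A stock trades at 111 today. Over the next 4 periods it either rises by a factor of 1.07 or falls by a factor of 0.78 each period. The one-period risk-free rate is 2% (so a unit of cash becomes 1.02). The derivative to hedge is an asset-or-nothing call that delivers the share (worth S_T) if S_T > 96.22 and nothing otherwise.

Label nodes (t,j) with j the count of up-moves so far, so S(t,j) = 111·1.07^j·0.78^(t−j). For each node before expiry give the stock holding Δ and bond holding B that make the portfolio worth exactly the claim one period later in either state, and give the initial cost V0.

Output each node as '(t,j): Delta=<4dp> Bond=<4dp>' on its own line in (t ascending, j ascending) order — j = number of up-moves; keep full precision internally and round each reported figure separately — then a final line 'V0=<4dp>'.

(0,0): Delta=1.7543 Bond=-93.3651
(1,0): Delta=2.7809 Bond=-184.1160
(1,1): Delta=1.5983 Bond=-76.7150
(2,0): Delta=0.0000 Bond=0.0000
(2,1): Delta=3.2032 Bond=-226.9229
(2,2): Delta=1.3546 Bond=-47.2756
(3,0): Delta=0.0000 Bond=0.0000
(3,1): Delta=0.0000 Bond=0.0000
(3,2): Delta=3.6897 Bond=-279.6825
(3,3): Delta=1.0000 Bond=0.0000
V0=101.3573

No-arbitrage ⇒ martingale measure with p* = (R−d)/(u−d) = 0.8276.
At expiry t=4: V(4,0)=0.0000, V(4,1)=0.0000, V(4,2)=0.0000, V(4,3)=106.0642, V(4,4)=145.4984
Node (3,0) S=52.6753: V=(p*·0.0000+(1−p*)·0.0000)/1.02=0.0000; Δ=(0.0000−0.0000)/(56.3625−41.0867)=0.0000; B=V−Δ·S=0.0000
Node (3,1) S=72.2597: V=(p*·0.0000+(1−p*)·0.0000)/1.02=0.0000; Δ=(0.0000−0.0000)/(77.3178−56.3625)=0.0000; B=V−Δ·S=0.0000
Node (3,2) S=99.1254: V=(p*·106.0642+(1−p*)·0.0000)/1.02=86.0562; Δ=(106.0642−0.0000)/(106.0642−77.3178)=3.6897; B=V−Δ·S=-279.6825
Node (3,3) S=135.9798: V=(p*·145.4984+(1−p*)·106.0642)/1.02=135.9798; Δ=(145.4984−106.0642)/(145.4984−106.0642)=1.0000; B=V−Δ·S=0.0000
Node (2,0) S=67.5324: V=(p*·0.0000+(1−p*)·0.0000)/1.02=0.0000; Δ=(0.0000−0.0000)/(72.2597−52.6753)=0.0000; B=V−Δ·S=0.0000
Node (2,1) S=92.6406: V=(p*·86.0562+(1−p*)·0.0000)/1.02=69.8224; Δ=(86.0562−0.0000)/(99.1254−72.2597)=3.2032; B=V−Δ·S=-226.9229
Node (2,2) S=127.0839: V=(p*·135.9798+(1−p*)·86.0562)/1.02=124.8748; Δ=(135.9798−86.0562)/(135.9798−99.1254)=1.3546; B=V−Δ·S=-47.2756
Node (1,0) S=86.5800: V=(p*·69.8224+(1−p*)·0.0000)/1.02=56.6511; Δ=(69.8224−0.0000)/(92.6406−67.5324)=2.7809; B=V−Δ·S=-184.1160
Node (1,1) S=118.7700: V=(p*·124.8748+(1−p*)·69.8224)/1.02=113.1206; Δ=(124.8748−69.8224)/(127.0839−92.6406)=1.5983; B=V−Δ·S=-76.7150
Node (0,0) S=111.0000: V=(p*·113.1206+(1−p*)·56.6511)/1.02=101.3573; Δ=(113.1206−56.6511)/(118.7700−86.5800)=1.7543; B=V−Δ·S=-93.3651
Root portfolio cost Δ·111+B reproduces V0=101.3573.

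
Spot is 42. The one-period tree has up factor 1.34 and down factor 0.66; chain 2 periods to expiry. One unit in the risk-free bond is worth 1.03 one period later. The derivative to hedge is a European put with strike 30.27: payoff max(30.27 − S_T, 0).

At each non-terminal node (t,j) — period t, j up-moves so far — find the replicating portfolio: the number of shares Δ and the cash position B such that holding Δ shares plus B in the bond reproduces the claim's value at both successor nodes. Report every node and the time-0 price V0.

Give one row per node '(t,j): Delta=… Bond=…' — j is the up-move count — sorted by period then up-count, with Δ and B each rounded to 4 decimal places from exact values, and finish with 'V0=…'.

(0,0): Delta=-0.1856 Bond=10.1401
(1,0): Delta=-0.6353 Bond=22.9101
(1,1): Delta=0.0000 Bond=0.0000
V0=2.3458

Since d<R<u, set p* = (R−d)/(u−d) = 0.5441; price each node as the discounted p*-expectation of its children.
Payoff layer (t=2): V(2,0)=11.9748, V(2,1)=0.0000, V(2,2)=0.0000
(1,0): S=27.7200. Δ = (V_up−V_dn)/(S_up−S_dn) = (0.0000−11.9748)/(37.1448−18.2952) = -0.6353. V = [p*·0.0000 + (1−p*)·11.9748]/1.03 = 5.3001. B = V − Δ·S = 22.9101.
(1,1): S=56.2800. Δ = (V_up−V_dn)/(S_up−S_dn) = (0.0000−0.0000)/(75.4152−37.1448) = 0.0000. V = [p*·0.0000 + (1−p*)·0.0000]/1.03 = 0.0000. B = V − Δ·S = 0.0000.
(0,0): S=42.0000. Δ = (V_up−V_dn)/(S_up−S_dn) = (0.0000−5.3001)/(56.2800−27.7200) = -0.1856. V = [p*·0.0000 + (1−p*)·5.3001]/1.03 = 2.3458. B = V − Δ·S = 10.1401.
Each (Δ,B) replicates both successor values, so the strategy is self-financing and V0 is arbitrage-free.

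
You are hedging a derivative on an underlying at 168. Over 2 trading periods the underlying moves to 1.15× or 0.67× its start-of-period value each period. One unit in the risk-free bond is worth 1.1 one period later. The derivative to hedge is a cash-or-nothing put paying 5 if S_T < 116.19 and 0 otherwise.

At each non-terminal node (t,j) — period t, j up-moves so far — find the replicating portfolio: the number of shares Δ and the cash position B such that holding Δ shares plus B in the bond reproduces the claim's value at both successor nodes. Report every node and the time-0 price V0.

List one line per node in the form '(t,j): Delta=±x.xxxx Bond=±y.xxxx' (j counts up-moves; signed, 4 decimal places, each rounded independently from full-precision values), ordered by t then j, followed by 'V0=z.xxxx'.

(0,0): Delta=-0.0059 Bond=1.0313
(1,0): Delta=-0.0925 Bond=10.8902
(1,1): Delta=0.0000 Bond=0.0000
V0=0.0448

Under the risk-neutral measure, an up-move has probability p* = (R−d)/(u−d) = 0.8958 and values discount at R = 1.1.
Terminal payoffs: V(2,0)=5.0000, V(2,1)=0.0000, V(2,2)=0.0000
Node (1,0) S=112.5600: V=(p*·0.0000+(1−p*)·5.0000)/1.1=0.4735; Δ=(0.0000−5.0000)/(129.4440−75.4152)=-0.0925; B=V−Δ·S=10.8902
Node (1,1) S=193.2000: V=(p*·0.0000+(1−p*)·0.0000)/1.1=0.0000; Δ=(0.0000−0.0000)/(222.1800−129.4440)=0.0000; B=V−Δ·S=0.0000
Node (0,0) S=168.0000: V=(p*·0.0000+(1−p*)·0.4735)/1.1=0.0448; Δ=(0.0000−0.4735)/(193.2000−112.5600)=-0.0059; B=V−Δ·S=1.0313
Each (Δ,B) replicates both successor values, so the strategy is self-financing and V0 is arbitrage-free.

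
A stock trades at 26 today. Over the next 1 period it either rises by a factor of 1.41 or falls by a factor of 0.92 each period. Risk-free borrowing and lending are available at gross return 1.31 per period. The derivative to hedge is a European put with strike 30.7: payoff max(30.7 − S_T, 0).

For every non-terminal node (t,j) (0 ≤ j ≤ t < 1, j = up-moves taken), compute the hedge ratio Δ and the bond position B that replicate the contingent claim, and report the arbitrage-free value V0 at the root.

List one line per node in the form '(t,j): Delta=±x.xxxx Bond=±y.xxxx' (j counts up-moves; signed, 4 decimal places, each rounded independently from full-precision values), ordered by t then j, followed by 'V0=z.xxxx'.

(0,0): Delta=-0.5322 Bond=14.8930
V0=1.0562

Risk-neutral probability p* = (R−d)/(u−d) = (1.31−0.92)/(1.41−0.92) = 0.7959.
At expiry t=1: V(1,0)=6.7800, V(1,1)=0.0000
(0,0): S=26.0000. Δ = (V_up−V_dn)/(S_up−S_dn) = (0.0000−6.7800)/(36.6600−23.9200) = -0.5322. V = [p*·0.0000 + (1−p*)·6.7800]/1.31 = 1.0562. B = V − Δ·S = 14.8930.
Root portfolio cost Δ·26+B reproduces V0=1.0562.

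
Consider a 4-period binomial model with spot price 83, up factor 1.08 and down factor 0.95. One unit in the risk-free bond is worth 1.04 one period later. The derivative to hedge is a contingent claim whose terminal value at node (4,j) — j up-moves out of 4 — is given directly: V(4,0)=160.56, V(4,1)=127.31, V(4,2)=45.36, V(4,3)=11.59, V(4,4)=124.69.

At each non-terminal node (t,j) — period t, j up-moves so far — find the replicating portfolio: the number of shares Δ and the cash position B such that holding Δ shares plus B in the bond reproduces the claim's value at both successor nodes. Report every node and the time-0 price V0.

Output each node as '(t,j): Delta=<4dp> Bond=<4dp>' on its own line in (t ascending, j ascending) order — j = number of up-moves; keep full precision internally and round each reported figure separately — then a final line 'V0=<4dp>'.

Since d<R<u, set p* = (R−d)/(u−d) = 0.6923; price each node as the discounted p*-expectation of its children.
Terminal payoffs: V(4,0)=160.5600, V(4,1)=127.3100, V(4,2)=45.3600, V(4,3)=11.5900, V(4,4)=124.6900
(3,0): S=71.1621. Δ = (V_up−V_dn)/(S_up−S_dn) = (127.3100−160.5600)/(76.8551−67.6040) = -3.5942. V = [p*·127.3100 + (1−p*)·160.5600]/1.04 = 132.2507. B = V − Δ·S = 388.0200.
(3,1): S=80.9001. Δ = (V_up−V_dn)/(S_up−S_dn) = (45.3600−127.3100)/(87.3721−76.8551) = -7.7921. V = [p*·45.3600 + (1−p*)·127.3100]/1.04 = 67.8609. B = V − Δ·S = 698.2456.
(3,2): S=91.9706. Δ = (V_up−V_dn)/(S_up−S_dn) = (11.5900−45.3600)/(99.3283−87.3721) = -2.8245. V = [p*·11.5900 + (1−p*)·45.3600]/1.04 = 21.1354. B = V − Δ·S = 280.9046.
(3,3): S=104.5561. Δ = (V_up−V_dn)/(S_up−S_dn) = (124.6900−11.5900)/(112.9206−99.3283) = 8.3209. V = [p*·124.6900 + (1−p*)·11.5900]/1.04 = 86.4327. B = V − Δ·S = -783.5673.
(2,0): S=74.9075. Δ = (V_up−V_dn)/(S_up−S_dn) = (67.8609−132.2507)/(80.9001−71.1621) = -6.6122. V = [p*·67.8609 + (1−p*)·132.2507]/1.04 = 84.3011. B = V − Δ·S = 579.6072.
(2,1): S=85.1580. Δ = (V_up−V_dn)/(S_up−S_dn) = (21.1354−67.8609)/(91.9706−80.9001) = -4.2207. V = [p*·21.1354 + (1−p*)·67.8609]/1.04 = 34.1466. B = V − Δ·S = 393.5742.
(2,2): S=96.8112. Δ = (V_up−V_dn)/(S_up−S_dn) = (86.4327−21.1354)/(104.5561−91.9706) = 5.1883. V = [p*·86.4327 + (1−p*)·21.1354]/1.04 = 63.7896. B = V − Δ·S = -438.4976.
(1,0): S=78.8500. Δ = (V_up−V_dn)/(S_up−S_dn) = (34.1466−84.3011)/(85.1580−74.9075) = -4.8929. V = [p*·34.1466 + (1−p*)·84.3011]/1.04 = 47.6719. B = V − Δ·S = 433.4761.
(1,1): S=89.6400. Δ = (V_up−V_dn)/(S_up−S_dn) = (63.7896−34.1466)/(96.8112−85.1580) = 2.5438. V = [p*·63.7896 + (1−p*)·34.1466]/1.04 = 52.5660. B = V − Δ·S = -175.4572.
(0,0): S=83.0000. Δ = (V_up−V_dn)/(S_up−S_dn) = (52.5660−47.6719)/(89.6400−78.8500) = 0.4536. V = [p*·52.5660 + (1−p*)·47.6719]/1.04 = 49.0963. B = V − Δ·S = 11.4489.
The time-0 hedge costs 49.0963, which is the no-arbitrage price.

(0,0): Delta=0.4536 Bond=11.4489
(1,0): Delta=-4.8929 Bond=433.4761
(1,1): Delta=2.5438 Bond=-175.4572
(2,0): Delta=-6.6122 Bond=579.6072
(2,1): Delta=-4.2207 Bond=393.5742
(2,2): Delta=5.1883 Bond=-438.4976
(3,0): Delta=-3.5942 Bond=388.0200
(3,1): Delta=-7.7921 Bond=698.2456
(3,2): Delta=-2.8245 Bond=280.9046
(3,3): Delta=8.3209 Bond=-783.5673
V0=49.0963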